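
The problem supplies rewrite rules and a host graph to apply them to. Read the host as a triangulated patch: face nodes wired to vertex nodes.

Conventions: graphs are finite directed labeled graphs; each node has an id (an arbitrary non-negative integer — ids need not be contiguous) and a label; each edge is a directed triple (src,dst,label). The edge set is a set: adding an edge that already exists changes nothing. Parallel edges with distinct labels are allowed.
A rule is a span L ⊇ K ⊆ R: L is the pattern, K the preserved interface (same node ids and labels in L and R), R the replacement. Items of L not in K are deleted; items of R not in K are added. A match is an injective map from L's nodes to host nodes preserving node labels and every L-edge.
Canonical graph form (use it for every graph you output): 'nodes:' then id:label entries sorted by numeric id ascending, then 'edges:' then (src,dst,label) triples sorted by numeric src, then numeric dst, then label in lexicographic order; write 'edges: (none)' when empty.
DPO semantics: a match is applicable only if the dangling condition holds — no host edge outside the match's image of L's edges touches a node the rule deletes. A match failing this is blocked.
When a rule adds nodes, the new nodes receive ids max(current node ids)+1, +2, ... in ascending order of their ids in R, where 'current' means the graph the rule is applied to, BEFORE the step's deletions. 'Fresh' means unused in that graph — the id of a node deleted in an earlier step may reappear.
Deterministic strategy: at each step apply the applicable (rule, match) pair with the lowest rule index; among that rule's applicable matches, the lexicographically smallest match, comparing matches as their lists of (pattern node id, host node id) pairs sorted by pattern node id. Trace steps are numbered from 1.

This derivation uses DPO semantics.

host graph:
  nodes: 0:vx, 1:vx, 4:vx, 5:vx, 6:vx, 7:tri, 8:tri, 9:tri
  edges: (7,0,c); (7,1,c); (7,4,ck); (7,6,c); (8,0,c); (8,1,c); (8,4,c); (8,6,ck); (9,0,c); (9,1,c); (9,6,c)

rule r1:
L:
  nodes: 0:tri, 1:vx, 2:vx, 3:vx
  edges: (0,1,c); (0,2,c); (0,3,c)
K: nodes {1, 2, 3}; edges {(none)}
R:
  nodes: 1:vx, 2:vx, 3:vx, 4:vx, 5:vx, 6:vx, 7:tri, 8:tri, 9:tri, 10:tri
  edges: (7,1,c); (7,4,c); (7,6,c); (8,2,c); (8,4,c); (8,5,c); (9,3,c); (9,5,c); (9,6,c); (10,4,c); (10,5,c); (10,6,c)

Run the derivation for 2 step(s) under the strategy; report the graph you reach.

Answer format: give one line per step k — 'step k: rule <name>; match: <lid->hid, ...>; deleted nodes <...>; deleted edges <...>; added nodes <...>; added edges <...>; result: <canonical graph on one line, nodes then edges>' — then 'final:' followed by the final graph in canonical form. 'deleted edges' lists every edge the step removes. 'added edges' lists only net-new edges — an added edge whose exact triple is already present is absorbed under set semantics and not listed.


step 1: rule r1; match: 0->9, 1->0, 2->1, 3->6; deleted nodes 9; deleted edges (9,0,c); (9,1,c); (9,6,c); added nodes 10, 11, 12, 13, 14, 15, 16; added edges (13,0,c); (13,10,c); (13,12,c); (14,1,c); (14,10,c); (14,11,c); (15,6,c); (15,11,c); (15,12,c); (16,10,c); (16,11,c); (16,12,c); result: nodes: 0:vx, 1:vx, 4:vx, 5:vx, 6:vx, 7:tri, 8:tri, 10:vx, 11:vx, 12:vx, 13:tri, 14:tri, 15:tri, 16:tri edges: (7,0,c); (7,1,c); (7,4,ck); (7,6,c); (8,0,c); (8,1,c); (8,4,c); (8,6,ck); (13,0,c); (13,10,c); (13,12,c); (14,1,c); (14,10,c); (14,11,c); (15,6,c); (15,11,c); (15,12,c); (16,10,c); (16,11,c); (16,12,c)
step 2: rule r1; match: 0->13, 1->0, 2->10, 3->12; deleted nodes 13; deleted edges (13,0,c); (13,10,c); (13,12,c); added nodes 17, 18, 19, 20, 21, 22, 23; added edges (20,0,c); (20,17,c); (20,19,c); (21,10,c); (21,17,c); (21,18,c); (22,12,c); (22,18,c); (22,19,c); (23,17,c); (23,18,c); (23,19,c); result: nodes: 0:vx, 1:vx, 4:vx, 5:vx, 6:vx, 7:tri, 8:tri, 10:vx, 11:vx, 12:vx, 14:tri, 15:tri, 16:tri, 17:vx, 18:vx, 19:vx, 20:tri, 21:tri, 22:tri, 23:tri edges: (7,0,c); (7,1,c); (7,4,ck); (7,6,c); (8,0,c); (8,1,c); (8,4,c); (8,6,ck); (14,1,c); (14,10,c); (14,11,c); (15,6,c); (15,11,c); (15,12,c); (16,10,c); (16,11,c); (16,12,c); (20,0,c); (20,17,c); (20,19,c); (21,10,c); (21,17,c); (21,18,c); (22,12,c); (22,18,c); (22,19,c); (23,17,c); (23,18,c); (23,19,c)
final:
nodes: 0:vx, 1:vx, 4:vx, 5:vx, 6:vx, 7:tri, 8:tri, 10:vx, 11:vx, 12:vx, 14:tri, 15:tri, 16:tri, 17:vx, 18:vx, 19:vx, 20:tri, 21:tri, 22:tri, 23:tri
edges: (7,0,c); (7,1,c); (7,4,ck); (7,6,c); (8,0,c); (8,1,c); (8,4,c); (8,6,ck); (14,1,c); (14,10,c); (14,11,c); (15,6,c); (15,11,c); (15,12,c); (16,10,c); (16,11,c); (16,12,c); (20,0,c); (20,17,c); (20,19,c); (21,10,c); (21,17,c); (21,18,c); (22,12,c); (22,18,c); (22,19,c); (23,17,c); (23,18,c); (23,19,c)


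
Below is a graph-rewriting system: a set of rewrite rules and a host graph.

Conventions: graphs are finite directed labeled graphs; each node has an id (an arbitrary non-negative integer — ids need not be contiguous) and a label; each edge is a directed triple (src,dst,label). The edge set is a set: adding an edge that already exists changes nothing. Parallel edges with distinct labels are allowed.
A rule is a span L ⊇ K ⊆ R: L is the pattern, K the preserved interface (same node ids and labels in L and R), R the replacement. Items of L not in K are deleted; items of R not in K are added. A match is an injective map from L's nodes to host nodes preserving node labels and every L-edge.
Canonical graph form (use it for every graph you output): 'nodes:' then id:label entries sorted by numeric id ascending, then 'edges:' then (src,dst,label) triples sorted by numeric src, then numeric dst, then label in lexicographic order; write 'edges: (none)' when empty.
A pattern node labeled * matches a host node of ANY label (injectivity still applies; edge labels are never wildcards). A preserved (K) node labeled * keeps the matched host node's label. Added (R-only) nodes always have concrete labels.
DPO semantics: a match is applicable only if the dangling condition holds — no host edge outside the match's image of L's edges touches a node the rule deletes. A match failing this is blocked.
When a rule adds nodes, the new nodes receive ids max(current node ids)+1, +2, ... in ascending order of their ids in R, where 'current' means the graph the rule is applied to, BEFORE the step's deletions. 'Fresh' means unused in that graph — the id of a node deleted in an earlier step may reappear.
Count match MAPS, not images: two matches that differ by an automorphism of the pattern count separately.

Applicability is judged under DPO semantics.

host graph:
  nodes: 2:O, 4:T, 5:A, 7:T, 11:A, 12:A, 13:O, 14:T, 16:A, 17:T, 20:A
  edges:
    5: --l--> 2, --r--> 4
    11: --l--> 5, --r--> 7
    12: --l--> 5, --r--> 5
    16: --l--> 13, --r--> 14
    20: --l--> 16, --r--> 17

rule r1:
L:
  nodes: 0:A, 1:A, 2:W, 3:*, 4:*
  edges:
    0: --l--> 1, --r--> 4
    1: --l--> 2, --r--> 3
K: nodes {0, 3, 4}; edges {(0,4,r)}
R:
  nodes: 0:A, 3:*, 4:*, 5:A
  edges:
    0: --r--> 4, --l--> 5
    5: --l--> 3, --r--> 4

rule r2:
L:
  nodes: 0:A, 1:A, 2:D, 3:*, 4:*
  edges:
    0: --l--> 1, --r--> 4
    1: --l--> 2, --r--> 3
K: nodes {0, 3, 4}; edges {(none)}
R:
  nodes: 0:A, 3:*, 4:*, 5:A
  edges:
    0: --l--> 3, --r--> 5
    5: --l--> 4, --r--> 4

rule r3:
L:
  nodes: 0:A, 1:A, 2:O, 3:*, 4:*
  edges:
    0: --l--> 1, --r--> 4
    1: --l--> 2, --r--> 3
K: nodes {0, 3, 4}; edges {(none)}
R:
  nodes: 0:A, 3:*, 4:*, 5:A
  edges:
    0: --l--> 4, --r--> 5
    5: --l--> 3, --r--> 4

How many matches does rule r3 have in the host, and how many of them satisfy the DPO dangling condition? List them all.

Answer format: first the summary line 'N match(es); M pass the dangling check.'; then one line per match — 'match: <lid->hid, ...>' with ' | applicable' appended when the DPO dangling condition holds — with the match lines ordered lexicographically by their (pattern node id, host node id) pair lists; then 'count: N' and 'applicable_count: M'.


2 match(es); 1 pass the dangling check.
match: 0->11, 1->5, 2->2, 3->4, 4->7
match: 0->20, 1->16, 2->13, 3->14, 4->17 | applicable
count: 2
applicable_count: 1


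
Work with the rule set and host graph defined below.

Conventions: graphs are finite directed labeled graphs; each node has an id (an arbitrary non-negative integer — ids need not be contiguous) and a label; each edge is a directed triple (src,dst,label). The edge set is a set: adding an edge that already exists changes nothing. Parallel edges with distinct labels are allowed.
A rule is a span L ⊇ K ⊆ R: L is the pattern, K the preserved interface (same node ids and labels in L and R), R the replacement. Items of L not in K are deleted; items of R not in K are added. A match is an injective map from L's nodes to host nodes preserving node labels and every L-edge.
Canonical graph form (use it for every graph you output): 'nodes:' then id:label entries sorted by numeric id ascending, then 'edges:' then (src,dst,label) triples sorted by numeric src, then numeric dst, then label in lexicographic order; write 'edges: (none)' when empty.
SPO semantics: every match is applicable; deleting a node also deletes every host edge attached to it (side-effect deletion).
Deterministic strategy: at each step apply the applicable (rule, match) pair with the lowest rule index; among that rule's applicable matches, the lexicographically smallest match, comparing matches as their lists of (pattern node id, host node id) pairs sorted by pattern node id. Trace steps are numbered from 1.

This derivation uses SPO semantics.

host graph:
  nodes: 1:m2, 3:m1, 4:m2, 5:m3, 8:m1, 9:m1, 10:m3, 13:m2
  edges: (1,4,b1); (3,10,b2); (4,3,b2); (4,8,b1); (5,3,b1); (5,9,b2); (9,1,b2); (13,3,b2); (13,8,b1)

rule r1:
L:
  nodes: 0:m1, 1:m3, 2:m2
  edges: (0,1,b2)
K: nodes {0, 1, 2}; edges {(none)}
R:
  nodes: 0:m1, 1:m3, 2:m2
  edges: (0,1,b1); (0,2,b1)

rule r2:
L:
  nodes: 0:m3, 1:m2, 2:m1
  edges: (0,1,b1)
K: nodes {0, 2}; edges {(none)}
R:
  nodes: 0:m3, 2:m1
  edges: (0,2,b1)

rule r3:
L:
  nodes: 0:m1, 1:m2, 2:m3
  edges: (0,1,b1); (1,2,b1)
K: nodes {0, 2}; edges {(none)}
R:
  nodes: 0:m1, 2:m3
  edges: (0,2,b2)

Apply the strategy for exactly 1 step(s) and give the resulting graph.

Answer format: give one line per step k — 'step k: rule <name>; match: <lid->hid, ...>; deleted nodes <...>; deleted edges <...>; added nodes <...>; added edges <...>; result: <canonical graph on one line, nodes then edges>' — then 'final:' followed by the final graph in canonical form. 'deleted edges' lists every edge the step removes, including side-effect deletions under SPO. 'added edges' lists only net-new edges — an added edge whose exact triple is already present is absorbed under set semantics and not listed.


step 1: rule r1; match: 0->3, 1->10, 2->1; deleted nodes (none); deleted edges (3,10,b2); added nodes (none); added edges (3,1,b1); (3,10,b1); result: nodes: 1:m2, 3:m1, 4:m2, 5:m3, 8:m1, 9:m1, 10:m3, 13:m2 edges: (1,4,b1); (3,1,b1); (3,10,b1); (4,3,b2); (4,8,b1); (5,3,b1); (5,9,b2); (9,1,b2); (13,3,b2); (13,8,b1)
final:
nodes: 1:m2, 3:m1, 4:m2, 5:m3, 8:m1, 9:m1, 10:m3, 13:m2
edges: (1,4,b1); (3,1,b1); (3,10,b1); (4,3,b2); (4,8,b1); (5,3,b1); (5,9,b2); (9,1,b2); (13,3,b2); (13,8,b1)


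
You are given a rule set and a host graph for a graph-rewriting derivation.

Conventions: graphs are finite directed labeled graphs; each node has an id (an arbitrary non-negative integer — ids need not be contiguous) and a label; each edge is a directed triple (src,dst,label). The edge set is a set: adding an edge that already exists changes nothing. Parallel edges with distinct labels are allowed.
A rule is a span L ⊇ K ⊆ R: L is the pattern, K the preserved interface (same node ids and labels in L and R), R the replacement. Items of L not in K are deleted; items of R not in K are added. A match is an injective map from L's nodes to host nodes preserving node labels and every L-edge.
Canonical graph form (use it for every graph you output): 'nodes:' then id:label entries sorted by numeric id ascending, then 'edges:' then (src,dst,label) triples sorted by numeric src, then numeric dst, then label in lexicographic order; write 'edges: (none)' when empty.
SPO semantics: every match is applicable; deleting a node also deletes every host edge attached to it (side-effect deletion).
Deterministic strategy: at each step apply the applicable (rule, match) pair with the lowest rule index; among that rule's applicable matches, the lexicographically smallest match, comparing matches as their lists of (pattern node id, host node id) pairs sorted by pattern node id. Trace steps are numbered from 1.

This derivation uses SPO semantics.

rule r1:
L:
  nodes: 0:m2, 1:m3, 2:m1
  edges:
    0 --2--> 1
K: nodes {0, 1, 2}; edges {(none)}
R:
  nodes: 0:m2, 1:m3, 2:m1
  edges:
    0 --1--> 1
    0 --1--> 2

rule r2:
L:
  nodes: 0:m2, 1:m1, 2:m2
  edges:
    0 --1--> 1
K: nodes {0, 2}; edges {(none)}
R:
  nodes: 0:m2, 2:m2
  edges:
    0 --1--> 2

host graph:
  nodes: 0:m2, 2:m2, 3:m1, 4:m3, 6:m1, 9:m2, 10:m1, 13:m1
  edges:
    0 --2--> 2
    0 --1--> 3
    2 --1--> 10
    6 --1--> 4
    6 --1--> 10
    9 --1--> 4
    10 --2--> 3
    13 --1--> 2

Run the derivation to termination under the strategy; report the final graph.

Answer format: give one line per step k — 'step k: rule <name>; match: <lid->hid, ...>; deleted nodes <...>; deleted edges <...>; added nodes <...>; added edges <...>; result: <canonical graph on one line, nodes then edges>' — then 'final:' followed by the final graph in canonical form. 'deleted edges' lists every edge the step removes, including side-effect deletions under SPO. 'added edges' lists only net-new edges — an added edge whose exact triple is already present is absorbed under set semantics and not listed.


step 1: rule r2; match: 0->0, 1->3, 2->2; deleted nodes 3; deleted edges (0,3,1); (10,3,2); added nodes (none); added edges (0,2,1); result: nodes: 0:m2, 2:m2, 4:m3, 6:m1, 9:m2, 10:m1, 13:m1 edges: (0,2,1); (0,2,2); (2,10,1); (6,4,1); (6,10,1); (9,4,1); (13,2,1)
step 2: rule r2; match: 0->2, 1->10, 2->0; deleted nodes 10; deleted edges (2,10,1); (6,10,1); added nodes (none); added edges (2,0,1); result: nodes: 0:m2, 2:m2, 4:m3, 6:m1, 9:m2, 13:m1 edges: (0,2,1); (0,2,2); (2,0,1); (6,4,1); (9,4,1); (13,2,1)
final:
nodes: 0:m2, 2:m2, 4:m3, 6:m1, 9:m2, 13:m1
edges: (0,2,1); (0,2,2); (2,0,1); (6,4,1); (9,4,1); (13,2,1)


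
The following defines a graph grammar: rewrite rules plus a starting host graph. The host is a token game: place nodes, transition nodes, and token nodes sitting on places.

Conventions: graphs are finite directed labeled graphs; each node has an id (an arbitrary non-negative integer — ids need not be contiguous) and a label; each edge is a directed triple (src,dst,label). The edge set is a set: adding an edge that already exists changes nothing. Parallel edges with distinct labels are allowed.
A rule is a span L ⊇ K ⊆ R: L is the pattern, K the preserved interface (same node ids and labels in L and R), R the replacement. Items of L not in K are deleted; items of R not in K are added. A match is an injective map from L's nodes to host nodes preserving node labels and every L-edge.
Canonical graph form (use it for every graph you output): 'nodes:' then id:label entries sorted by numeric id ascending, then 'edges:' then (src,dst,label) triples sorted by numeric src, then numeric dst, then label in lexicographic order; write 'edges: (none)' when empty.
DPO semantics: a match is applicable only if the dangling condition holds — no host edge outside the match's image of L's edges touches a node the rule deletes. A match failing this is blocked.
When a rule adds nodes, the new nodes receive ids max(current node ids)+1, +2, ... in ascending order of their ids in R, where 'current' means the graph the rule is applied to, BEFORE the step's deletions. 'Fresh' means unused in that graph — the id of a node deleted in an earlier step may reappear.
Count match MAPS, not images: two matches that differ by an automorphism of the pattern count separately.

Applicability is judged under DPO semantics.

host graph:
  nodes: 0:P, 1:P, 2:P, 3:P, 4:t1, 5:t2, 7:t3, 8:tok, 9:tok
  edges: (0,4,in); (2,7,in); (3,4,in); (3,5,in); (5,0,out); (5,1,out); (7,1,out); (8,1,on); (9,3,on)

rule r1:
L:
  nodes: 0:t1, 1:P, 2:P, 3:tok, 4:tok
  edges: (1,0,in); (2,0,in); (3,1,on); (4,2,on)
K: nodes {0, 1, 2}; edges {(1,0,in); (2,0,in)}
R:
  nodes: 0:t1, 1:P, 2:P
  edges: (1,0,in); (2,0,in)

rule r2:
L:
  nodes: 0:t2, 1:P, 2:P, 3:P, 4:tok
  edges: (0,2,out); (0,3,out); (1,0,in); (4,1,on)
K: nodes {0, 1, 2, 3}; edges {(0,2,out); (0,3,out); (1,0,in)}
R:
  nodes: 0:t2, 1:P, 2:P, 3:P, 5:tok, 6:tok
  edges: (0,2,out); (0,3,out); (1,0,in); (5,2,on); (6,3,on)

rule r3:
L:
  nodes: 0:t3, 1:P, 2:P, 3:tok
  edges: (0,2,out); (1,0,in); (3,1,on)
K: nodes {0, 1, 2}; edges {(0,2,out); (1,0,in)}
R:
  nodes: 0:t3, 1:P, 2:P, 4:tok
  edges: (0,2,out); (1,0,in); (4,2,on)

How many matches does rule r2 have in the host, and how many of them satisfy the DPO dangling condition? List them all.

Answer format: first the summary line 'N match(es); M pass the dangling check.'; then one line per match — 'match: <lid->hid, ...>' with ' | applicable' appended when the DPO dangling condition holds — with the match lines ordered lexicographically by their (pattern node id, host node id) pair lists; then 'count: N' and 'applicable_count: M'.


2 match(es); 2 pass the dangling check.
match: 0->5, 1->3, 2->0, 3->1, 4->9 | applicable
match: 0->5, 1->3, 2->1, 3->0, 4->9 | applicable
count: 2
applicable_count: 2


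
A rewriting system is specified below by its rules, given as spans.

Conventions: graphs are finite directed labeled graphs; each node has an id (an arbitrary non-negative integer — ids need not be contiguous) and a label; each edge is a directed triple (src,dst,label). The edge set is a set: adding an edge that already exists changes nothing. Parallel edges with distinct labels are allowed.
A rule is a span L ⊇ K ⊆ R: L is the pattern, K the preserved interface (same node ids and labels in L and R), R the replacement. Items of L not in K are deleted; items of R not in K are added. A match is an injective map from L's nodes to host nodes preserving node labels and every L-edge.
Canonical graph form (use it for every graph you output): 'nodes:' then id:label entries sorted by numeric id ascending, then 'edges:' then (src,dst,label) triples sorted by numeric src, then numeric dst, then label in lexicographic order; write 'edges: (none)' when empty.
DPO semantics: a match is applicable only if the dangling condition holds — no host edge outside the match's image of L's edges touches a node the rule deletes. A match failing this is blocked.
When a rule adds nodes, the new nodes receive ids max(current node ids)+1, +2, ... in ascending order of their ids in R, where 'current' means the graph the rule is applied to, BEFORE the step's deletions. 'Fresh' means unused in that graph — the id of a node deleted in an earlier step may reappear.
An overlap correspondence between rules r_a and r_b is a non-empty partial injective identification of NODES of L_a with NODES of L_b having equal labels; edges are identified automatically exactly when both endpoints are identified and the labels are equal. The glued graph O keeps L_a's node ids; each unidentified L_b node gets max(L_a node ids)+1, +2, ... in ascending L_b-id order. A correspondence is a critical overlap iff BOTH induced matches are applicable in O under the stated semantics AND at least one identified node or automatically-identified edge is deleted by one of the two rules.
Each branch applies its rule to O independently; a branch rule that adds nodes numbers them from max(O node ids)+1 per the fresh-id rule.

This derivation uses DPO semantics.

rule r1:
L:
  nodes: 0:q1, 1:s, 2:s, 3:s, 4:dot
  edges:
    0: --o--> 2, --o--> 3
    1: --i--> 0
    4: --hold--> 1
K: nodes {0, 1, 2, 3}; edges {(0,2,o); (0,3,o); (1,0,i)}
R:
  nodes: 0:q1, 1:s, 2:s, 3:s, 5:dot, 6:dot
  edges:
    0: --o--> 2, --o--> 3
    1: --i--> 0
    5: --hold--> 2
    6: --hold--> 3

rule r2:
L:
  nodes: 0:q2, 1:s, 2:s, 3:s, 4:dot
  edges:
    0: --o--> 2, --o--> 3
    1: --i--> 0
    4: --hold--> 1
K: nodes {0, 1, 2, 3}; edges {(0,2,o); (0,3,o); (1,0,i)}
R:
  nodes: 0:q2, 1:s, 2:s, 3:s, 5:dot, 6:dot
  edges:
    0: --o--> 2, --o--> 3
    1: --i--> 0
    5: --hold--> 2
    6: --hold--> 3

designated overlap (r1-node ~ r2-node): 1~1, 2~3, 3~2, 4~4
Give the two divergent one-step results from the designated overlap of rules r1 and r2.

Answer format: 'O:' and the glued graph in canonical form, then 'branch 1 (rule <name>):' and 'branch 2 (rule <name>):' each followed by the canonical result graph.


O:
nodes: 0:q1, 1:s, 2:s, 3:s, 4:dot, 5:q2
edges: (0,2,o); (0,3,o); (1,0,i); (1,5,i); (4,1,hold); (5,2,o); (5,3,o)
branch 1 (rule r1):
nodes: 0:q1, 1:s, 2:s, 3:s, 5:q2, 6:dot, 7:dot
edges: (0,2,o); (0,3,o); (1,0,i); (1,5,i); (5,2,o); (5,3,o); (6,2,hold); (7,3,hold)
branch 2 (rule r2):
nodes: 0:q1, 1:s, 2:s, 3:s, 5:q2, 6:dot, 7:dot
edges: (0,2,o); (0,3,o); (1,0,i); (1,5,i); (5,2,o); (5,3,o); (6,3,hold); (7,2,hold)


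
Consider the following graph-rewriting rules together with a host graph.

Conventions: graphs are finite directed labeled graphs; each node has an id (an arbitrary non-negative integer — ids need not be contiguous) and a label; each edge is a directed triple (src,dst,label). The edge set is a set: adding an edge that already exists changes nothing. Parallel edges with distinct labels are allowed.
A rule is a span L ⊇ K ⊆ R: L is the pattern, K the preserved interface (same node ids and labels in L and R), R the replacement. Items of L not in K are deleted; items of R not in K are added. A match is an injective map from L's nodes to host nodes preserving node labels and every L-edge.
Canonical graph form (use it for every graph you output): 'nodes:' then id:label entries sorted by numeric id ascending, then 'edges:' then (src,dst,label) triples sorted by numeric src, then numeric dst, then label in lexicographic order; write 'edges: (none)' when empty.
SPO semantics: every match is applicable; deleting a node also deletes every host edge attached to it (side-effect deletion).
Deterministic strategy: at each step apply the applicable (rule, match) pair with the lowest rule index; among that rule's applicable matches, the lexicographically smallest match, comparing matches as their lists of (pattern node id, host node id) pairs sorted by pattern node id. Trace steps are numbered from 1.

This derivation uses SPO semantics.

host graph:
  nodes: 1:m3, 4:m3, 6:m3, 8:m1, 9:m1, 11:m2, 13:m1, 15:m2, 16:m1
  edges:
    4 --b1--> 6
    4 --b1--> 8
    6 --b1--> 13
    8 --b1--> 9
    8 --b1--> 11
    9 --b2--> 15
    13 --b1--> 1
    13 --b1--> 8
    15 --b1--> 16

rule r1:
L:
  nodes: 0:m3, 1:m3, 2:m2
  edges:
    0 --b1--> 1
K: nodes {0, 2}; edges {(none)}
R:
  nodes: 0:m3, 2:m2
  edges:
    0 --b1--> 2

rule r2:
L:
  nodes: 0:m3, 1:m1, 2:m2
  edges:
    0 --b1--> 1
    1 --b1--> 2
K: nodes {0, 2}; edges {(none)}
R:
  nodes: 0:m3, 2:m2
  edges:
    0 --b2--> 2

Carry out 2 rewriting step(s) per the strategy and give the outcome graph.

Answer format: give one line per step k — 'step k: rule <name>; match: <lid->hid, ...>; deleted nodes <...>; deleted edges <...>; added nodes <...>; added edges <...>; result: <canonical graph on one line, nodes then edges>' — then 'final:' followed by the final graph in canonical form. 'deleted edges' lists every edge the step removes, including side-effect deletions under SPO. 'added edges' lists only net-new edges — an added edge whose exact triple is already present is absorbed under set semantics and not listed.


step 1: rule r1; match: 0->4, 1->6, 2->11; deleted nodes 6; deleted edges (4,6,b1); (6,13,b1); added nodes (none); added edges (4,11,b1); result: nodes: 1:m3, 4:m3, 8:m1, 9:m1, 11:m2, 13:m1, 15:m2, 16:m1 edges: (4,8,b1); (4,11,b1); (8,9,b1); (8,11,b1); (9,15,b2); (13,1,b1); (13,8,b1); (15,16,b1)
step 2: rule r2; match: 0->4, 1->8, 2->11; deleted nodes 8; deleted edges (4,8,b1); (8,9,b1); (8,11,b1); (13,8,b1); added nodes (none); added edges (4,11,b2); result: nodes: 1:m3, 4:m3, 9:m1, 11:m2, 13:m1, 15:m2, 16:m1 edges: (4,11,b1); (4,11,b2); (9,15,b2); (13,1,b1); (15,16,b1)
final:
nodes: 1:m3, 4:m3, 9:m1, 11:m2, 13:m1, 15:m2, 16:m1
edges: (4,11,b1); (4,11,b2); (9,15,b2); (13,1,b1); (15,16,b1)


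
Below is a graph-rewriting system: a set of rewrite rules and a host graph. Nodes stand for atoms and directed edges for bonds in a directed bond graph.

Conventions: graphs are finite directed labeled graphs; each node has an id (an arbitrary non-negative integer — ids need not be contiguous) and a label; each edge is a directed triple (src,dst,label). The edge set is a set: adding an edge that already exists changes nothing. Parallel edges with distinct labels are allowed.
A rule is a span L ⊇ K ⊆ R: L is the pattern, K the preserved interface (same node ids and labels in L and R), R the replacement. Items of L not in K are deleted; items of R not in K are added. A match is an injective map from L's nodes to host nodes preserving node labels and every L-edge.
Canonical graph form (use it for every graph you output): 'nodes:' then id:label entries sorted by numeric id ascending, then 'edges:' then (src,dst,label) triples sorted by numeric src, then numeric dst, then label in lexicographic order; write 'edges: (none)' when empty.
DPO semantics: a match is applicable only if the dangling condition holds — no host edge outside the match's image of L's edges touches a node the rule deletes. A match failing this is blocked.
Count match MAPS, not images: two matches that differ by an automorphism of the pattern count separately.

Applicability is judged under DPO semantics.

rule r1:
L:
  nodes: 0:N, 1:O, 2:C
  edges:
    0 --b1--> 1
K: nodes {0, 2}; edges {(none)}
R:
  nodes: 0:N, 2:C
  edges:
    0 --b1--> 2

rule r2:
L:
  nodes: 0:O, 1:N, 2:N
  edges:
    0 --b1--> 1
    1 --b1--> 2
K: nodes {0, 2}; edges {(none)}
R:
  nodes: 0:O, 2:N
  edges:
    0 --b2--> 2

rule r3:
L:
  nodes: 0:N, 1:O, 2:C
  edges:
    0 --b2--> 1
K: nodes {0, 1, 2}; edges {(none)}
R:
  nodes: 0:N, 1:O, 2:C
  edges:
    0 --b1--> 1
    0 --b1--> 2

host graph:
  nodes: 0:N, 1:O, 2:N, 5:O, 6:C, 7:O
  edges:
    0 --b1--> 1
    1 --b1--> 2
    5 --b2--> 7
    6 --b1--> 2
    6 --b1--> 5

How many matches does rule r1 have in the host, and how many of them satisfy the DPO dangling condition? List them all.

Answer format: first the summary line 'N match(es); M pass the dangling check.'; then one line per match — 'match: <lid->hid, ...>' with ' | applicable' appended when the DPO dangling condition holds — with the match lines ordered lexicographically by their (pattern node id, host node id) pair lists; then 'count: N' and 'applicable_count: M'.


1 match(es); 0 pass the dangling check.
match: 0->0, 1->1, 2->6
count: 1
applicable_count: 0


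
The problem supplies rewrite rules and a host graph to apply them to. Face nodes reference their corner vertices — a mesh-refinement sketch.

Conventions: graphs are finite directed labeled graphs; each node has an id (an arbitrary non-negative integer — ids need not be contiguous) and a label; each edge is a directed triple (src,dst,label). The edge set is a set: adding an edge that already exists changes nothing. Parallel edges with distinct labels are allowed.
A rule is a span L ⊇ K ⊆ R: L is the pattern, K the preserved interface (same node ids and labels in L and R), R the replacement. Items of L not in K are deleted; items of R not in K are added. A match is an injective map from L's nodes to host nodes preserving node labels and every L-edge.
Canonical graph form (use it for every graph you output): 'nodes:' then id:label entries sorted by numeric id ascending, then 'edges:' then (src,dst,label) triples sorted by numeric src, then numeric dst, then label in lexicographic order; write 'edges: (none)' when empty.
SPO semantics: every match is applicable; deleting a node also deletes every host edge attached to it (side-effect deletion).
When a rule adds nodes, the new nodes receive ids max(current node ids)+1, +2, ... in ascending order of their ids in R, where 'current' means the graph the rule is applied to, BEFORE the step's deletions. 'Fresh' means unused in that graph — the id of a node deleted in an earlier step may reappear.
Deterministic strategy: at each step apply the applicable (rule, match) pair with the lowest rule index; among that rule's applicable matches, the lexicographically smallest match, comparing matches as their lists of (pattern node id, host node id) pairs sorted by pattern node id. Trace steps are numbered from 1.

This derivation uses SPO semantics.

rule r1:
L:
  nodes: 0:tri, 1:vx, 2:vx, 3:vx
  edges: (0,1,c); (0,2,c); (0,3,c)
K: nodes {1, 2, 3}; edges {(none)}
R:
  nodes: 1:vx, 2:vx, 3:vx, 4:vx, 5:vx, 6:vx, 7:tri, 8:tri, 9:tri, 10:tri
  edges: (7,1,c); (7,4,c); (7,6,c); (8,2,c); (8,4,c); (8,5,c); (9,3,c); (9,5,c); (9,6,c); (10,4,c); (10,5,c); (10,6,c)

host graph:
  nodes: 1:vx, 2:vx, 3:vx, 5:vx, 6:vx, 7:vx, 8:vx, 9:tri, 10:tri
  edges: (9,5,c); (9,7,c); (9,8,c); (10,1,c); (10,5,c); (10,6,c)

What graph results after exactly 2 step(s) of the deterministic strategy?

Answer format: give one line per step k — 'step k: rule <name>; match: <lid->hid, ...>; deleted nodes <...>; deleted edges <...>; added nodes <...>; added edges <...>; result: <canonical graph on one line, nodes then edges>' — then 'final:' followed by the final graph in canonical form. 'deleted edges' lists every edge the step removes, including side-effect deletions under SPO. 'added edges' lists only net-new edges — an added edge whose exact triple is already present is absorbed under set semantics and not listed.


step 1: rule r1; match: 0->9, 1->5, 2->7, 3->8; deleted nodes 9; deleted edges (9,5,c); (9,7,c); (9,8,c); added nodes 11, 12, 13, 14, 15, 16, 17; added edges (14,5,c); (14,11,c); (14,13,c); (15,7,c); (15,11,c); (15,12,c); (16,8,c); (16,12,c); (16,13,c); (17,11,c); (17,12,c); (17,13,c); result: nodes: 1:vx, 2:vx, 3:vx, 5:vx, 6:vx, 7:vx, 8:vx, 10:tri, 11:vx, 12:vx, 13:vx, 14:tri, 15:tri, 16:tri, 17:tri edges: (10,1,c); (10,5,c); (10,6,c); (14,5,c); (14,11,c); (14,13,c); (15,7,c); (15,11,c); (15,12,c); (16,8,c); (16,12,c); (16,13,c); (17,11,c); (17,12,c); (17,13,c)
step 2: rule r1; match: 0->10, 1->1, 2->5, 3->6; deleted nodes 10; deleted edges (10,1,c); (10,5,c); (10,6,c); added nodes 18, 19, 20, 21, 22, 23, 24; added edges (21,1,c); (21,18,c); (21,20,c); (22,5,c); (22,18,c); (22,19,c); (23,6,c); (23,19,c); (23,20,c); (24,18,c); (24,19,c); (24,20,c); result: nodes: 1:vx, 2:vx, 3:vx, 5:vx, 6:vx, 7:vx, 8:vx, 11:vx, 12:vx, 13:vx, 14:tri, 15:tri, 16:tri, 17:tri, 18:vx, 19:vx, 20:vx, 21:tri, 22:tri, 23:tri, 24:tri edges: (14,5,c); (14,11,c); (14,13,c); (15,7,c); (15,11,c); (15,12,c); (16,8,c); (16,12,c); (16,13,c); (17,11,c); (17,12,c); (17,13,c); (21,1,c); (21,18,c); (21,20,c); (22,5,c); (22,18,c); (22,19,c); (23,6,c); (23,19,c); (23,20,c); (24,18,c); (24,19,c); (24,20,c)
final:
nodes: 1:vx, 2:vx, 3:vx, 5:vx, 6:vx, 7:vx, 8:vx, 11:vx, 12:vx, 13:vx, 14:tri, 15:tri, 16:tri, 17:tri, 18:vx, 19:vx, 20:vx, 21:tri, 22:tri, 23:tri, 24:tri
edges: (14,5,c); (14,11,c); (14,13,c); (15,7,c); (15,11,c); (15,12,c); (16,8,c); (16,12,c); (16,13,c); (17,11,c); (17,12,c); (17,13,c); (21,1,c); (21,18,c); (21,20,c); (22,5,c); (22,18,c); (22,19,c); (23,6,c); (23,19,c); (23,20,c); (24,18,c); (24,19,c); (24,20,c)


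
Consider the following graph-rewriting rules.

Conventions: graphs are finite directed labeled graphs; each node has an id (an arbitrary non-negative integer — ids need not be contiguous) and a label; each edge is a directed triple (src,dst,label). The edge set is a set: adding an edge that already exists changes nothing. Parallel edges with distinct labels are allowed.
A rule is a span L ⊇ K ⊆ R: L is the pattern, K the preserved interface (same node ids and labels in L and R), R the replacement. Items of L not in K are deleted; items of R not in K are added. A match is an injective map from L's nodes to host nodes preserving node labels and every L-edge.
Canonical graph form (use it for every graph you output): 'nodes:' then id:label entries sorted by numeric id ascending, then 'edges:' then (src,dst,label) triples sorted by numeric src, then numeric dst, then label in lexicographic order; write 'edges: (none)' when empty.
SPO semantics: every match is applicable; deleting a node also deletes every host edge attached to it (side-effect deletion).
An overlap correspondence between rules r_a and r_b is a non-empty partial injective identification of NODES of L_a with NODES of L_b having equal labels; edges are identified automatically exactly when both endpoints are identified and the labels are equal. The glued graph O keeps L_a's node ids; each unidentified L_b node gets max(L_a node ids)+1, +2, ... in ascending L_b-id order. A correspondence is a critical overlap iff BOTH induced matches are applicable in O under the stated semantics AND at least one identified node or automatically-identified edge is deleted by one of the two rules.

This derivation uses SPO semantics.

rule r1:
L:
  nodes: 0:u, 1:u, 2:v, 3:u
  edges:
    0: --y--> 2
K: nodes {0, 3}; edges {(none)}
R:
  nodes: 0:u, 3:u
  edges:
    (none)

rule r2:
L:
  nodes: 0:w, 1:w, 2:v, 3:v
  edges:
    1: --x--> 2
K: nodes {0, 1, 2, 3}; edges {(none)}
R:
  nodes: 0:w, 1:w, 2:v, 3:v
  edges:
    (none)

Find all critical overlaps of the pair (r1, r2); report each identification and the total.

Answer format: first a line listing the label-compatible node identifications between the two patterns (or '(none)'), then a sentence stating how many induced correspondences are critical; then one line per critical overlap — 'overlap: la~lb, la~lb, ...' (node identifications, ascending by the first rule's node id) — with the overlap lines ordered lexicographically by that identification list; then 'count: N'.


label-compatible node identifications between L(r1) and L(r2): 2~2, 2~3
2 of the induced correspondences are critical overlaps of r1 and r2.
overlap: 2~2
overlap: 2~3
count: 2


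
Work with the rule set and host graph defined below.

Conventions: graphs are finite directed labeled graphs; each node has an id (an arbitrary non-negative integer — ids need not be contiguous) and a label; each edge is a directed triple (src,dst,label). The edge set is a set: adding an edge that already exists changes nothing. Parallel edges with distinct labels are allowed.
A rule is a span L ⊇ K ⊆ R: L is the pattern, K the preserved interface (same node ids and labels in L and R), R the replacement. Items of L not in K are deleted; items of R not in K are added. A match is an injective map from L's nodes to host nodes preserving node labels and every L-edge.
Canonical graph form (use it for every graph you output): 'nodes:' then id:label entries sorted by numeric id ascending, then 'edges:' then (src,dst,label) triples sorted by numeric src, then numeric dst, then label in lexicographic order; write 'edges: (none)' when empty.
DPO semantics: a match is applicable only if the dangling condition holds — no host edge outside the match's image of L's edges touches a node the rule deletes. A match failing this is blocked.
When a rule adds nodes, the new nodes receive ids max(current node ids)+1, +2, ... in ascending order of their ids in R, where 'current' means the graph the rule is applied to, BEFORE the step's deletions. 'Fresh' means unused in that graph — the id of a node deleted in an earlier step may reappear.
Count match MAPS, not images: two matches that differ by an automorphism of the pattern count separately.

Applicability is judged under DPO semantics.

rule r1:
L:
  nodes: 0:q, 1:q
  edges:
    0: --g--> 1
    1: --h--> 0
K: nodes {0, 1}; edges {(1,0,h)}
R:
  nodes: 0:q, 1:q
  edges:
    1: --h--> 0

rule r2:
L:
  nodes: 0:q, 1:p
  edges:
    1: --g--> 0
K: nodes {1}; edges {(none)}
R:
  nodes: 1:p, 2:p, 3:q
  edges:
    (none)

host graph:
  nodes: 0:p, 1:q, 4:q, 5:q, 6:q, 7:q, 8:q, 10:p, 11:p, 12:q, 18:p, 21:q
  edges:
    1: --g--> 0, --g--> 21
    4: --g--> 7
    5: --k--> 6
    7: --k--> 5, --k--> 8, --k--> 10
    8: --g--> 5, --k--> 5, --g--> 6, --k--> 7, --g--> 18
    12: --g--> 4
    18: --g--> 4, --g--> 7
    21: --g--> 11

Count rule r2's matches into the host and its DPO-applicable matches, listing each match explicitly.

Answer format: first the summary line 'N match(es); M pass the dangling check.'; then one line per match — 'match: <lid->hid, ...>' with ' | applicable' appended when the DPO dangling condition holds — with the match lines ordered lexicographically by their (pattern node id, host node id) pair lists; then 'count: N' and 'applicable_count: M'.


2 match(es); 0 pass the dangling check.
match: 0->4, 1->18
match: 0->7, 1->18
count: 2
applicable_count: 0


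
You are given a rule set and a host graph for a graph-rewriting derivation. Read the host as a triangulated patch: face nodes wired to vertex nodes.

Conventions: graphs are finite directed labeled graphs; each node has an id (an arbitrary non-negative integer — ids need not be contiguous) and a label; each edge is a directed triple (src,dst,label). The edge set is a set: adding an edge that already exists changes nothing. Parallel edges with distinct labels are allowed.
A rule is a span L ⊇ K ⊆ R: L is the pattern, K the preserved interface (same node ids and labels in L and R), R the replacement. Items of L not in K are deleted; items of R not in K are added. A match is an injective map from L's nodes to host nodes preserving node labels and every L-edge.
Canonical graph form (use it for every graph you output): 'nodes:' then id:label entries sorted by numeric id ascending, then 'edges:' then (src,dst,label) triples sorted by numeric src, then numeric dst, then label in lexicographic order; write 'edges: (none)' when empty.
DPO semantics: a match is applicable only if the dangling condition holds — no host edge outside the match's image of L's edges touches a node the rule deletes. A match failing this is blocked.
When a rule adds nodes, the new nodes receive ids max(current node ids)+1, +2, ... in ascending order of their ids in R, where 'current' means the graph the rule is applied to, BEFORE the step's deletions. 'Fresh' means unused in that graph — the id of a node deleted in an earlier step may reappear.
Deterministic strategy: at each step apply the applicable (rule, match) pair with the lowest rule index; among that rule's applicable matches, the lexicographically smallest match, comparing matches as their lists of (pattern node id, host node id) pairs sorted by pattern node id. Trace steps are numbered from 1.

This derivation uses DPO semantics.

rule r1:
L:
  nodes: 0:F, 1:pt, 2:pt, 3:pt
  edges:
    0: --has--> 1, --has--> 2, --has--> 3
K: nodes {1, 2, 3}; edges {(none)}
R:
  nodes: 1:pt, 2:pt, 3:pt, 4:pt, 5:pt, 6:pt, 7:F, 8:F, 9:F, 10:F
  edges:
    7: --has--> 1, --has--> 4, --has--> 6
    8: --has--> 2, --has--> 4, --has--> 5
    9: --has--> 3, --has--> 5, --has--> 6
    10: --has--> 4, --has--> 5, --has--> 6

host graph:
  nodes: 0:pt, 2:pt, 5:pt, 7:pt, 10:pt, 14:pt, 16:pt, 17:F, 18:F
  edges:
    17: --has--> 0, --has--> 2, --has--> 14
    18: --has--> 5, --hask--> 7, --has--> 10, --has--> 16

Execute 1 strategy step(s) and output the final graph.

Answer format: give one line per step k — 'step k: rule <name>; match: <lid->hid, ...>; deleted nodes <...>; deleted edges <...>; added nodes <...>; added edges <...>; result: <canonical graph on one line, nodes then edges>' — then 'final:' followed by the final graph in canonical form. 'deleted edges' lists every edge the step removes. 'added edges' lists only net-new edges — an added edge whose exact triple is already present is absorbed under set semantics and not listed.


step 1: rule r1; match: 0->17, 1->0, 2->2, 3->14; deleted nodes 17; deleted edges (17,0,has); (17,2,has); (17,14,has); added nodes 19, 20, 21, 22, 23, 24, 25; added edges (22,0,has); (22,19,has); (22,21,has); (23,2,has); (23,19,has); (23,20,has); (24,14,has); (24,20,has); (24,21,has); (25,19,has); (25,20,has); (25,21,has); result: nodes: 0:pt, 2:pt, 5:pt, 7:pt, 10:pt, 14:pt, 16:pt, 18:F, 19:pt, 20:pt, 21:pt, 22:F, 23:F, 24:F, 25:F edges: (18,5,has); (18,7,hask); (18,10,has); (18,16,has); (22,0,has); (22,19,has); (22,21,has); (23,2,has); (23,19,has); (23,20,has); (24,14,has); (24,20,has); (24,21,has); (25,19,has); (25,20,has); (25,21,has)
final:
nodes: 0:pt, 2:pt, 5:pt, 7:pt, 10:pt, 14:pt, 16:pt, 18:F, 19:pt, 20:pt, 21:pt, 22:F, 23:F, 24:F, 25:F
edges: (18,5,has); (18,7,hask); (18,10,has); (18,16,has); (22,0,has); (22,19,has); (22,21,has); (23,2,has); (23,19,has); (23,20,has); (24,14,has); (24,20,has); (24,21,has); (25,19,has); (25,20,has); (25,21,has)
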